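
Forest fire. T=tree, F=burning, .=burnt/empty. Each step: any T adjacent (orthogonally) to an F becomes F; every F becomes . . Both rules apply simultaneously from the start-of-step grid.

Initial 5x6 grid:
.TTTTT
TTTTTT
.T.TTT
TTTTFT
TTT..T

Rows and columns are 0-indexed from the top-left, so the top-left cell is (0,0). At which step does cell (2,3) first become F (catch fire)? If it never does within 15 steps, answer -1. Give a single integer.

Step 1: cell (2,3)='T' (+3 fires, +1 burnt)
Step 2: cell (2,3)='F' (+5 fires, +3 burnt)
  -> target ignites at step 2
Step 3: cell (2,3)='.' (+5 fires, +5 burnt)
Step 4: cell (2,3)='.' (+6 fires, +5 burnt)
Step 5: cell (2,3)='.' (+3 fires, +6 burnt)
Step 6: cell (2,3)='.' (+2 fires, +3 burnt)
Step 7: cell (2,3)='.' (+0 fires, +2 burnt)
  fire out at step 7

2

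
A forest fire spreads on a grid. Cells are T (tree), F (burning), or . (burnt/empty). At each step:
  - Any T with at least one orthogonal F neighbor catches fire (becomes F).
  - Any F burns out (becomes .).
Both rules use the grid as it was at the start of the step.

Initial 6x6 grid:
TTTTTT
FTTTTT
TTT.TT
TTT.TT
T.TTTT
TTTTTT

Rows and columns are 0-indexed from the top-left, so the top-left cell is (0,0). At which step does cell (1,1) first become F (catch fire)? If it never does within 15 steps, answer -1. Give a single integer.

Step 1: cell (1,1)='F' (+3 fires, +1 burnt)
  -> target ignites at step 1
Step 2: cell (1,1)='.' (+4 fires, +3 burnt)
Step 3: cell (1,1)='.' (+5 fires, +4 burnt)
Step 4: cell (1,1)='.' (+4 fires, +5 burnt)
Step 5: cell (1,1)='.' (+5 fires, +4 burnt)
Step 6: cell (1,1)='.' (+5 fires, +5 burnt)
Step 7: cell (1,1)='.' (+3 fires, +5 burnt)
Step 8: cell (1,1)='.' (+2 fires, +3 burnt)
Step 9: cell (1,1)='.' (+1 fires, +2 burnt)
Step 10: cell (1,1)='.' (+0 fires, +1 burnt)
  fire out at step 10

1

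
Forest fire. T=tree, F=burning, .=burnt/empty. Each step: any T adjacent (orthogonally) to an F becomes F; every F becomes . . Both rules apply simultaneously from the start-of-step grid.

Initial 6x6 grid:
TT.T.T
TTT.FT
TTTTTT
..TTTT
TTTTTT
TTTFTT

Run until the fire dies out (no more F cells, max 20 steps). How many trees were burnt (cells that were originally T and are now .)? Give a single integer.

Answer: 28

Derivation:
Step 1: +5 fires, +2 burnt (F count now 5)
Step 2: +9 fires, +5 burnt (F count now 9)
Step 3: +6 fires, +9 burnt (F count now 6)
Step 4: +3 fires, +6 burnt (F count now 3)
Step 5: +2 fires, +3 burnt (F count now 2)
Step 6: +2 fires, +2 burnt (F count now 2)
Step 7: +1 fires, +2 burnt (F count now 1)
Step 8: +0 fires, +1 burnt (F count now 0)
Fire out after step 8
Initially T: 29, now '.': 35
Total burnt (originally-T cells now '.'): 28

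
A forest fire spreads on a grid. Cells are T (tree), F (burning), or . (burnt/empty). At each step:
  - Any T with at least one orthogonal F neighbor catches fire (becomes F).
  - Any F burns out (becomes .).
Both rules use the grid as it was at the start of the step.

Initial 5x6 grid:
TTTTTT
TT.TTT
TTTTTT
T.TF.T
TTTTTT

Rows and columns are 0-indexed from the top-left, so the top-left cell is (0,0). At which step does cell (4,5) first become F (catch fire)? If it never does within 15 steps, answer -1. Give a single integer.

Step 1: cell (4,5)='T' (+3 fires, +1 burnt)
Step 2: cell (4,5)='T' (+5 fires, +3 burnt)
Step 3: cell (4,5)='F' (+6 fires, +5 burnt)
  -> target ignites at step 3
Step 4: cell (4,5)='.' (+7 fires, +6 burnt)
Step 5: cell (4,5)='.' (+4 fires, +7 burnt)
Step 6: cell (4,5)='.' (+1 fires, +4 burnt)
Step 7: cell (4,5)='.' (+0 fires, +1 burnt)
  fire out at step 7

3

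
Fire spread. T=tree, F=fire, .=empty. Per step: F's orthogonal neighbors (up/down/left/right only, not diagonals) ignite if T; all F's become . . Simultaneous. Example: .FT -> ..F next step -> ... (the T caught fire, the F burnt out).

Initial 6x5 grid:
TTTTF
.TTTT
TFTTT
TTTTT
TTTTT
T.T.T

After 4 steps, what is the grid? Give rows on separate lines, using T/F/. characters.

Step 1: 6 trees catch fire, 2 burn out
  TTTF.
  .FTTF
  F.FTT
  TFTTT
  TTTTT
  T.T.T
Step 2: 9 trees catch fire, 6 burn out
  TFF..
  ..FF.
  ...FF
  F.FTT
  TFTTT
  T.T.T
Step 3: 5 trees catch fire, 9 burn out
  F....
  .....
  .....
  ...FF
  F.FTT
  T.T.T
Step 4: 4 trees catch fire, 5 burn out
  .....
  .....
  .....
  .....
  ...FF
  F.F.T

.....
.....
.....
.....
...FF
F.F.T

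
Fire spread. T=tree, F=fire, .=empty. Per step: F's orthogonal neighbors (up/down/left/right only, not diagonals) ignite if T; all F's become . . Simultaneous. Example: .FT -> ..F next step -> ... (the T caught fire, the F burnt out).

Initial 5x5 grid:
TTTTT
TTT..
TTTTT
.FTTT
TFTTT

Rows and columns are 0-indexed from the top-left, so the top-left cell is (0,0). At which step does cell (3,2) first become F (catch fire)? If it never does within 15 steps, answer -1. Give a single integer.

Step 1: cell (3,2)='F' (+4 fires, +2 burnt)
  -> target ignites at step 1
Step 2: cell (3,2)='.' (+5 fires, +4 burnt)
Step 3: cell (3,2)='.' (+6 fires, +5 burnt)
Step 4: cell (3,2)='.' (+3 fires, +6 burnt)
Step 5: cell (3,2)='.' (+1 fires, +3 burnt)
Step 6: cell (3,2)='.' (+1 fires, +1 burnt)
Step 7: cell (3,2)='.' (+0 fires, +1 burnt)
  fire out at step 7

1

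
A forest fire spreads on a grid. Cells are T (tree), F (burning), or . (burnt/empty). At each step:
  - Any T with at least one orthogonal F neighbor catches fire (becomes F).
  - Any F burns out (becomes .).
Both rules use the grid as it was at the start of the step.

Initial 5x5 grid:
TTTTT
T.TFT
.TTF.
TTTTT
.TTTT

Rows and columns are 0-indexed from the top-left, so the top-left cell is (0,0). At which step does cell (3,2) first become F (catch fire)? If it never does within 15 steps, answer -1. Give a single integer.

Step 1: cell (3,2)='T' (+5 fires, +2 burnt)
Step 2: cell (3,2)='F' (+6 fires, +5 burnt)
  -> target ignites at step 2
Step 3: cell (3,2)='.' (+4 fires, +6 burnt)
Step 4: cell (3,2)='.' (+3 fires, +4 burnt)
Step 5: cell (3,2)='.' (+1 fires, +3 burnt)
Step 6: cell (3,2)='.' (+0 fires, +1 burnt)
  fire out at step 6

2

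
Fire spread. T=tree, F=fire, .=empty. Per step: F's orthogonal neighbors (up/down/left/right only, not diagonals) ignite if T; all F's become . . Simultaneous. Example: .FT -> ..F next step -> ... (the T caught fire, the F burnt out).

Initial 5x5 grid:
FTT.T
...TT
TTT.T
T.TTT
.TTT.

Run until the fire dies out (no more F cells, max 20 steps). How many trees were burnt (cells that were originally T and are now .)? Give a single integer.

Answer: 2

Derivation:
Step 1: +1 fires, +1 burnt (F count now 1)
Step 2: +1 fires, +1 burnt (F count now 1)
Step 3: +0 fires, +1 burnt (F count now 0)
Fire out after step 3
Initially T: 16, now '.': 11
Total burnt (originally-T cells now '.'): 2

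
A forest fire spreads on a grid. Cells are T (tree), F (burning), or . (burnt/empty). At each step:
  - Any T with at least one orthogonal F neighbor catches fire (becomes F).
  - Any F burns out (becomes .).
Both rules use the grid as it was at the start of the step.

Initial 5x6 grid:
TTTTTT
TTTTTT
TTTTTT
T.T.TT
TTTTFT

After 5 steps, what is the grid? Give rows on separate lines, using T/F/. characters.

Step 1: 3 trees catch fire, 1 burn out
  TTTTTT
  TTTTTT
  TTTTTT
  T.T.FT
  TTTF.F
Step 2: 3 trees catch fire, 3 burn out
  TTTTTT
  TTTTTT
  TTTTFT
  T.T..F
  TTF...
Step 3: 5 trees catch fire, 3 burn out
  TTTTTT
  TTTTFT
  TTTF.F
  T.F...
  TF....
Step 4: 5 trees catch fire, 5 burn out
  TTTTFT
  TTTF.F
  TTF...
  T.....
  F.....
Step 5: 5 trees catch fire, 5 burn out
  TTTF.F
  TTF...
  TF....
  F.....
  ......

TTTF.F
TTF...
TF....
F.....
......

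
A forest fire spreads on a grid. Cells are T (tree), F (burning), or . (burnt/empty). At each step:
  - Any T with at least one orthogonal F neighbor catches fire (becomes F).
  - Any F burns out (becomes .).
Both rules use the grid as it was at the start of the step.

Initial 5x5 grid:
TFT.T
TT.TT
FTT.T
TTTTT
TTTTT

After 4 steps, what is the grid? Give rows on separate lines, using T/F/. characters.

Step 1: 6 trees catch fire, 2 burn out
  F.F.T
  FF.TT
  .FT.T
  FTTTT
  TTTTT
Step 2: 3 trees catch fire, 6 burn out
  ....T
  ...TT
  ..F.T
  .FTTT
  FTTTT
Step 3: 2 trees catch fire, 3 burn out
  ....T
  ...TT
  ....T
  ..FTT
  .FTTT
Step 4: 2 trees catch fire, 2 burn out
  ....T
  ...TT
  ....T
  ...FT
  ..FTT

....T
...TT
....T
...FT
..FTT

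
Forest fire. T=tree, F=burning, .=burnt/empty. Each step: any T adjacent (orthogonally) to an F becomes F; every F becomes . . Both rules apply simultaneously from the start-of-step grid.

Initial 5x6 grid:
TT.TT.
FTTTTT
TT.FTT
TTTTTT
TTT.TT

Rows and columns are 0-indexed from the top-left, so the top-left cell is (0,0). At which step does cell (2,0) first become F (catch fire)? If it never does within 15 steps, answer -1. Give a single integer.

Step 1: cell (2,0)='F' (+6 fires, +2 burnt)
  -> target ignites at step 1
Step 2: cell (2,0)='.' (+9 fires, +6 burnt)
Step 3: cell (2,0)='.' (+7 fires, +9 burnt)
Step 4: cell (2,0)='.' (+2 fires, +7 burnt)
Step 5: cell (2,0)='.' (+0 fires, +2 burnt)
  fire out at step 5

1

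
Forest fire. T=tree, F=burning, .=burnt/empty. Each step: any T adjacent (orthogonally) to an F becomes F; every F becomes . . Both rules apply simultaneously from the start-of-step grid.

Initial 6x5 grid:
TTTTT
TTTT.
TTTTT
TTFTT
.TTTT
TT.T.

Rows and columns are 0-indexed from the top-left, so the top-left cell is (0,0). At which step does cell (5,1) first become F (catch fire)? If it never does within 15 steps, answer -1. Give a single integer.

Step 1: cell (5,1)='T' (+4 fires, +1 burnt)
Step 2: cell (5,1)='T' (+7 fires, +4 burnt)
Step 3: cell (5,1)='F' (+8 fires, +7 burnt)
  -> target ignites at step 3
Step 4: cell (5,1)='.' (+4 fires, +8 burnt)
Step 5: cell (5,1)='.' (+2 fires, +4 burnt)
Step 6: cell (5,1)='.' (+0 fires, +2 burnt)
  fire out at step 6

3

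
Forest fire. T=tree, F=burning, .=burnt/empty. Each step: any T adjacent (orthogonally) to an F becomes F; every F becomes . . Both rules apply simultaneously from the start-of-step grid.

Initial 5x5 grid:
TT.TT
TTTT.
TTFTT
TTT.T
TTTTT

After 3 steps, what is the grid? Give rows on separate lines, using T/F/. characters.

Step 1: 4 trees catch fire, 1 burn out
  TT.TT
  TTFT.
  TF.FT
  TTF.T
  TTTTT
Step 2: 6 trees catch fire, 4 burn out
  TT.TT
  TF.F.
  F...F
  TF..T
  TTFTT
Step 3: 7 trees catch fire, 6 burn out
  TF.FT
  F....
  .....
  F...F
  TF.FT

TF.FT
F....
.....
F...F
TF.FT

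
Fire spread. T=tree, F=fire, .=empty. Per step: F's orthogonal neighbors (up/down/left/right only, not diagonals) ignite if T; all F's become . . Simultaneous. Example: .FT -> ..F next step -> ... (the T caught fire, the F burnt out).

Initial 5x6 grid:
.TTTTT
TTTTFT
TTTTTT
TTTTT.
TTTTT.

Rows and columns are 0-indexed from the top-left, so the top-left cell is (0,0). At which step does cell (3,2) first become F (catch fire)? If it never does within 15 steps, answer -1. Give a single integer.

Step 1: cell (3,2)='T' (+4 fires, +1 burnt)
Step 2: cell (3,2)='T' (+6 fires, +4 burnt)
Step 3: cell (3,2)='T' (+5 fires, +6 burnt)
Step 4: cell (3,2)='F' (+5 fires, +5 burnt)
  -> target ignites at step 4
Step 5: cell (3,2)='.' (+3 fires, +5 burnt)
Step 6: cell (3,2)='.' (+2 fires, +3 burnt)
Step 7: cell (3,2)='.' (+1 fires, +2 burnt)
Step 8: cell (3,2)='.' (+0 fires, +1 burnt)
  fire out at step 8

4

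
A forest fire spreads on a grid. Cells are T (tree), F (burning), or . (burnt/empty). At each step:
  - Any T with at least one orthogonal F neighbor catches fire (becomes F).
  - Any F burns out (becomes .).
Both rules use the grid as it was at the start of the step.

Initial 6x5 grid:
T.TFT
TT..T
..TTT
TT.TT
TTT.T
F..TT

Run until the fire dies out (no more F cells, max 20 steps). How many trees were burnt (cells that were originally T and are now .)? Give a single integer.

Answer: 16

Derivation:
Step 1: +3 fires, +2 burnt (F count now 3)
Step 2: +3 fires, +3 burnt (F count now 3)
Step 3: +3 fires, +3 burnt (F count now 3)
Step 4: +2 fires, +3 burnt (F count now 2)
Step 5: +3 fires, +2 burnt (F count now 3)
Step 6: +1 fires, +3 burnt (F count now 1)
Step 7: +1 fires, +1 burnt (F count now 1)
Step 8: +0 fires, +1 burnt (F count now 0)
Fire out after step 8
Initially T: 19, now '.': 27
Total burnt (originally-T cells now '.'): 16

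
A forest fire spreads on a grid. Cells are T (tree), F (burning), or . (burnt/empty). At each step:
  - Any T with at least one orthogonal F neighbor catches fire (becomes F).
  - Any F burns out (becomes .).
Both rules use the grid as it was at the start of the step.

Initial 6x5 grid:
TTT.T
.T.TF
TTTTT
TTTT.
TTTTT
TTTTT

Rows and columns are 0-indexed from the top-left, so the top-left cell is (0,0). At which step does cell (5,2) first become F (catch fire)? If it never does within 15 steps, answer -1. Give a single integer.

Step 1: cell (5,2)='T' (+3 fires, +1 burnt)
Step 2: cell (5,2)='T' (+1 fires, +3 burnt)
Step 3: cell (5,2)='T' (+2 fires, +1 burnt)
Step 4: cell (5,2)='T' (+3 fires, +2 burnt)
Step 5: cell (5,2)='T' (+6 fires, +3 burnt)
Step 6: cell (5,2)='F' (+5 fires, +6 burnt)
  -> target ignites at step 6
Step 7: cell (5,2)='.' (+4 fires, +5 burnt)
Step 8: cell (5,2)='.' (+1 fires, +4 burnt)
Step 9: cell (5,2)='.' (+0 fires, +1 burnt)
  fire out at step 9

6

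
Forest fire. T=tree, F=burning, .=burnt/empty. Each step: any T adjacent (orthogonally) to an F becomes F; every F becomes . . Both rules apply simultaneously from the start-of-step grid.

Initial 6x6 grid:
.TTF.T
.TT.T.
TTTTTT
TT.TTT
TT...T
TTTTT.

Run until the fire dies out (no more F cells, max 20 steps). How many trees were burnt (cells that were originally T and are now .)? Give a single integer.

Answer: 24

Derivation:
Step 1: +1 fires, +1 burnt (F count now 1)
Step 2: +2 fires, +1 burnt (F count now 2)
Step 3: +2 fires, +2 burnt (F count now 2)
Step 4: +2 fires, +2 burnt (F count now 2)
Step 5: +4 fires, +2 burnt (F count now 4)
Step 6: +5 fires, +4 burnt (F count now 5)
Step 7: +3 fires, +5 burnt (F count now 3)
Step 8: +3 fires, +3 burnt (F count now 3)
Step 9: +1 fires, +3 burnt (F count now 1)
Step 10: +1 fires, +1 burnt (F count now 1)
Step 11: +0 fires, +1 burnt (F count now 0)
Fire out after step 11
Initially T: 25, now '.': 35
Total burnt (originally-T cells now '.'): 24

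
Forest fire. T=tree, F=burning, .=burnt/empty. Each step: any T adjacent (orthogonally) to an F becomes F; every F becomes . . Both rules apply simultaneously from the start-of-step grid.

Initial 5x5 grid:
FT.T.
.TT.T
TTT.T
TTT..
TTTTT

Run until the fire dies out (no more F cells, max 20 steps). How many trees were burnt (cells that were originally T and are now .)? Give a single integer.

Step 1: +1 fires, +1 burnt (F count now 1)
Step 2: +1 fires, +1 burnt (F count now 1)
Step 3: +2 fires, +1 burnt (F count now 2)
Step 4: +3 fires, +2 burnt (F count now 3)
Step 5: +3 fires, +3 burnt (F count now 3)
Step 6: +2 fires, +3 burnt (F count now 2)
Step 7: +1 fires, +2 burnt (F count now 1)
Step 8: +1 fires, +1 burnt (F count now 1)
Step 9: +0 fires, +1 burnt (F count now 0)
Fire out after step 9
Initially T: 17, now '.': 22
Total burnt (originally-T cells now '.'): 14

Answer: 14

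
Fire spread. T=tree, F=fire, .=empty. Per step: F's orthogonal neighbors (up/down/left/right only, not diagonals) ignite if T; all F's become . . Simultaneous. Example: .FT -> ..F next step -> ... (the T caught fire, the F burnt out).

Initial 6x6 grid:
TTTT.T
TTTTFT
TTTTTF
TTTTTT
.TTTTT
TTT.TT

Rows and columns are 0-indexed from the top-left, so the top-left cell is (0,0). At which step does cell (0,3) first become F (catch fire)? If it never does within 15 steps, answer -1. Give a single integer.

Step 1: cell (0,3)='T' (+4 fires, +2 burnt)
Step 2: cell (0,3)='F' (+6 fires, +4 burnt)
  -> target ignites at step 2
Step 3: cell (0,3)='.' (+6 fires, +6 burnt)
Step 4: cell (0,3)='.' (+6 fires, +6 burnt)
Step 5: cell (0,3)='.' (+4 fires, +6 burnt)
Step 6: cell (0,3)='.' (+3 fires, +4 burnt)
Step 7: cell (0,3)='.' (+1 fires, +3 burnt)
Step 8: cell (0,3)='.' (+1 fires, +1 burnt)
Step 9: cell (0,3)='.' (+0 fires, +1 burnt)
  fire out at step 9

2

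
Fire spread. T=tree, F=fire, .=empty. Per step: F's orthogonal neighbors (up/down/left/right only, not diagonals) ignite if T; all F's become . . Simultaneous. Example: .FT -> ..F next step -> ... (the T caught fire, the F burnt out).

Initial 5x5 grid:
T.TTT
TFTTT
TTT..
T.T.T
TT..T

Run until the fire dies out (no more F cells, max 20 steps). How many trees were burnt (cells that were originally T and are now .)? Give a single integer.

Step 1: +3 fires, +1 burnt (F count now 3)
Step 2: +5 fires, +3 burnt (F count now 5)
Step 3: +4 fires, +5 burnt (F count now 4)
Step 4: +2 fires, +4 burnt (F count now 2)
Step 5: +1 fires, +2 burnt (F count now 1)
Step 6: +0 fires, +1 burnt (F count now 0)
Fire out after step 6
Initially T: 17, now '.': 23
Total burnt (originally-T cells now '.'): 15

Answer: 15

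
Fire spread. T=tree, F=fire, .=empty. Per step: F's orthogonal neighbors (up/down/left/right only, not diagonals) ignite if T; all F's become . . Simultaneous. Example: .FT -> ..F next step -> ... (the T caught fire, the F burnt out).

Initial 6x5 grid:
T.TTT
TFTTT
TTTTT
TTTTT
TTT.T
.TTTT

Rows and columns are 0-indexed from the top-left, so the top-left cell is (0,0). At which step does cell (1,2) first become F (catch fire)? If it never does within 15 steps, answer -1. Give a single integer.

Step 1: cell (1,2)='F' (+3 fires, +1 burnt)
  -> target ignites at step 1
Step 2: cell (1,2)='.' (+6 fires, +3 burnt)
Step 3: cell (1,2)='.' (+6 fires, +6 burnt)
Step 4: cell (1,2)='.' (+6 fires, +6 burnt)
Step 5: cell (1,2)='.' (+2 fires, +6 burnt)
Step 6: cell (1,2)='.' (+2 fires, +2 burnt)
Step 7: cell (1,2)='.' (+1 fires, +2 burnt)
Step 8: cell (1,2)='.' (+0 fires, +1 burnt)
  fire out at step 8

1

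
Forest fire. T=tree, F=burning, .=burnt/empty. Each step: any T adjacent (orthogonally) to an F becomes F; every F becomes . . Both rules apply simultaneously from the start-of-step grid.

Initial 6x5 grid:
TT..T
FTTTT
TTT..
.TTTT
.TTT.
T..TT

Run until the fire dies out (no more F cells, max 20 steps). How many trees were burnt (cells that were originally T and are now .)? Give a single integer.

Step 1: +3 fires, +1 burnt (F count now 3)
Step 2: +3 fires, +3 burnt (F count now 3)
Step 3: +3 fires, +3 burnt (F count now 3)
Step 4: +3 fires, +3 burnt (F count now 3)
Step 5: +3 fires, +3 burnt (F count now 3)
Step 6: +2 fires, +3 burnt (F count now 2)
Step 7: +1 fires, +2 burnt (F count now 1)
Step 8: +1 fires, +1 burnt (F count now 1)
Step 9: +0 fires, +1 burnt (F count now 0)
Fire out after step 9
Initially T: 20, now '.': 29
Total burnt (originally-T cells now '.'): 19

Answer: 19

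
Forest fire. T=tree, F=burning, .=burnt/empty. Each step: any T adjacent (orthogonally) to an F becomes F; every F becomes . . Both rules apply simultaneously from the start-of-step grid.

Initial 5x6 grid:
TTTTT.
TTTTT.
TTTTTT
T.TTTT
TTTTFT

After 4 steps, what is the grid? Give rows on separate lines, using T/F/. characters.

Step 1: 3 trees catch fire, 1 burn out
  TTTTT.
  TTTTT.
  TTTTTT
  T.TTFT
  TTTF.F
Step 2: 4 trees catch fire, 3 burn out
  TTTTT.
  TTTTT.
  TTTTFT
  T.TF.F
  TTF...
Step 3: 5 trees catch fire, 4 burn out
  TTTTT.
  TTTTF.
  TTTF.F
  T.F...
  TF....
Step 4: 4 trees catch fire, 5 burn out
  TTTTF.
  TTTF..
  TTF...
  T.....
  F.....

TTTTF.
TTTF..
TTF...
T.....
F.....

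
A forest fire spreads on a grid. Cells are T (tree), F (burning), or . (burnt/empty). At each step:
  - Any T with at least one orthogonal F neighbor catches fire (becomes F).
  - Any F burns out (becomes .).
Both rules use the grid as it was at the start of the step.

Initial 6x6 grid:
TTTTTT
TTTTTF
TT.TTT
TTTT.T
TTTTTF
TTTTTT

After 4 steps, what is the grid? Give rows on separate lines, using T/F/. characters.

Step 1: 6 trees catch fire, 2 burn out
  TTTTTF
  TTTTF.
  TT.TTF
  TTTT.F
  TTTTF.
  TTTTTF
Step 2: 5 trees catch fire, 6 burn out
  TTTTF.
  TTTF..
  TT.TF.
  TTTT..
  TTTF..
  TTTTF.
Step 3: 6 trees catch fire, 5 burn out
  TTTF..
  TTF...
  TT.F..
  TTTF..
  TTF...
  TTTF..
Step 4: 5 trees catch fire, 6 burn out
  TTF...
  TF....
  TT....
  TTF...
  TF....
  TTF...

TTF...
TF....
TT....
TTF...
TF....
TTF...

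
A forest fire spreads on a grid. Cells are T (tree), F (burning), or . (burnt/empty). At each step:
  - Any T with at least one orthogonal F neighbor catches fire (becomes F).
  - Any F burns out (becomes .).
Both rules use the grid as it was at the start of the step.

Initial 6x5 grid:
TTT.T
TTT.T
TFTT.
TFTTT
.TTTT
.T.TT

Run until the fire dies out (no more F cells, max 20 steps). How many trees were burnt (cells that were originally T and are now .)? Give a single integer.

Step 1: +6 fires, +2 burnt (F count now 6)
Step 2: +7 fires, +6 burnt (F count now 7)
Step 3: +4 fires, +7 burnt (F count now 4)
Step 4: +2 fires, +4 burnt (F count now 2)
Step 5: +1 fires, +2 burnt (F count now 1)
Step 6: +0 fires, +1 burnt (F count now 0)
Fire out after step 6
Initially T: 22, now '.': 28
Total burnt (originally-T cells now '.'): 20

Answer: 20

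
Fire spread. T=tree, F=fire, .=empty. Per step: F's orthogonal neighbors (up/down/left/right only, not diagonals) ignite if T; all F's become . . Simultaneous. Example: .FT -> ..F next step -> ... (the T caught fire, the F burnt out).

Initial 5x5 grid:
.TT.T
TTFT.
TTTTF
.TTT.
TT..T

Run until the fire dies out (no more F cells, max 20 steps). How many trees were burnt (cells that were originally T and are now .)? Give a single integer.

Answer: 14

Derivation:
Step 1: +5 fires, +2 burnt (F count now 5)
Step 2: +5 fires, +5 burnt (F count now 5)
Step 3: +2 fires, +5 burnt (F count now 2)
Step 4: +1 fires, +2 burnt (F count now 1)
Step 5: +1 fires, +1 burnt (F count now 1)
Step 6: +0 fires, +1 burnt (F count now 0)
Fire out after step 6
Initially T: 16, now '.': 23
Total burnt (originally-T cells now '.'): 14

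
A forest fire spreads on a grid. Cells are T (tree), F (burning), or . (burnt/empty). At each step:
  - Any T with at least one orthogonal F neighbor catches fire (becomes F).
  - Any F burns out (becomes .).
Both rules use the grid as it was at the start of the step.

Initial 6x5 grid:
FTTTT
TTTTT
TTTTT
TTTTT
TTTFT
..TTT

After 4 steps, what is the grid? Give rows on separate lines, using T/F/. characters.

Step 1: 6 trees catch fire, 2 burn out
  .FTTT
  FTTTT
  TTTTT
  TTTFT
  TTF.F
  ..TFT
Step 2: 9 trees catch fire, 6 burn out
  ..FTT
  .FTTT
  FTTFT
  TTF.F
  TF...
  ..F.F
Step 3: 9 trees catch fire, 9 burn out
  ...FT
  ..FFT
  .FF.F
  FF...
  F....
  .....
Step 4: 2 trees catch fire, 9 burn out
  ....F
  ....F
  .....
  .....
  .....
  .....

....F
....F
.....
.....
.....
.....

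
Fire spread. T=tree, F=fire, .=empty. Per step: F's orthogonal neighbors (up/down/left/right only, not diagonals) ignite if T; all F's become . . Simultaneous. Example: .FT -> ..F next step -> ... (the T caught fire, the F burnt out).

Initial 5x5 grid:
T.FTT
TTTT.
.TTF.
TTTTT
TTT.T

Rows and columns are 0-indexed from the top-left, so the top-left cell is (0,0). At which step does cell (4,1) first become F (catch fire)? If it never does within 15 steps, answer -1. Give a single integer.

Step 1: cell (4,1)='T' (+5 fires, +2 burnt)
Step 2: cell (4,1)='T' (+5 fires, +5 burnt)
Step 3: cell (4,1)='T' (+4 fires, +5 burnt)
Step 4: cell (4,1)='F' (+3 fires, +4 burnt)
  -> target ignites at step 4
Step 5: cell (4,1)='.' (+1 fires, +3 burnt)
Step 6: cell (4,1)='.' (+0 fires, +1 burnt)
  fire out at step 6

4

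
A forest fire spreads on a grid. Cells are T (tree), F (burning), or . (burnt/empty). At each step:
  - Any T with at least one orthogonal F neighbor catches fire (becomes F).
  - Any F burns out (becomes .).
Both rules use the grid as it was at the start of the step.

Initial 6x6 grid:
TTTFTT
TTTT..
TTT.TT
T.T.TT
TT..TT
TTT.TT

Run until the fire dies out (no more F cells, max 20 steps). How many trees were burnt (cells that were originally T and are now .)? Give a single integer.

Step 1: +3 fires, +1 burnt (F count now 3)
Step 2: +3 fires, +3 burnt (F count now 3)
Step 3: +3 fires, +3 burnt (F count now 3)
Step 4: +3 fires, +3 burnt (F count now 3)
Step 5: +1 fires, +3 burnt (F count now 1)
Step 6: +1 fires, +1 burnt (F count now 1)
Step 7: +1 fires, +1 burnt (F count now 1)
Step 8: +2 fires, +1 burnt (F count now 2)
Step 9: +1 fires, +2 burnt (F count now 1)
Step 10: +1 fires, +1 burnt (F count now 1)
Step 11: +0 fires, +1 burnt (F count now 0)
Fire out after step 11
Initially T: 27, now '.': 28
Total burnt (originally-T cells now '.'): 19

Answer: 19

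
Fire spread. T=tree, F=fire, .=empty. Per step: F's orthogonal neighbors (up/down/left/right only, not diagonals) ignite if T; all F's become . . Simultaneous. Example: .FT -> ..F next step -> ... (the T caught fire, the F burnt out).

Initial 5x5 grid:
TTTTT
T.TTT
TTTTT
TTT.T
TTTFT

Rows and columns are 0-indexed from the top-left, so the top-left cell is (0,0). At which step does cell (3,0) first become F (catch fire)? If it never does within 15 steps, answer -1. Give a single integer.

Step 1: cell (3,0)='T' (+2 fires, +1 burnt)
Step 2: cell (3,0)='T' (+3 fires, +2 burnt)
Step 3: cell (3,0)='T' (+4 fires, +3 burnt)
Step 4: cell (3,0)='F' (+5 fires, +4 burnt)
  -> target ignites at step 4
Step 5: cell (3,0)='.' (+4 fires, +5 burnt)
Step 6: cell (3,0)='.' (+3 fires, +4 burnt)
Step 7: cell (3,0)='.' (+1 fires, +3 burnt)
Step 8: cell (3,0)='.' (+0 fires, +1 burnt)
  fire out at step 8

4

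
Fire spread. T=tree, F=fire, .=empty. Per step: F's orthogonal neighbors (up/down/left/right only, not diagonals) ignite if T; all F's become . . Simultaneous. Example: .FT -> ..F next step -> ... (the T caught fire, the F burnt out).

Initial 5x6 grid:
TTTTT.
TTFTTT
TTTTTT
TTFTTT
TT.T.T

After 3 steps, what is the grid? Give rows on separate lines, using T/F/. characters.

Step 1: 6 trees catch fire, 2 burn out
  TTFTT.
  TF.FTT
  TTFTTT
  TF.FTT
  TT.T.T
Step 2: 10 trees catch fire, 6 burn out
  TF.FT.
  F...FT
  TF.FTT
  F...FT
  TF.F.T
Step 3: 7 trees catch fire, 10 burn out
  F...F.
  .....F
  F...FT
  .....F
  F....T

F...F.
.....F
F...FT
.....F
F....T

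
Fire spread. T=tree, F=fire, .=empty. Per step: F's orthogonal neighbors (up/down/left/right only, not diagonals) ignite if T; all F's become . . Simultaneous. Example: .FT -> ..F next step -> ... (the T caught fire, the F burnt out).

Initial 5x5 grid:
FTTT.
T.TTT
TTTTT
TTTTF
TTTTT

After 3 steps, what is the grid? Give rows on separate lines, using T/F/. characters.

Step 1: 5 trees catch fire, 2 burn out
  .FTT.
  F.TTT
  TTTTF
  TTTF.
  TTTTF
Step 2: 6 trees catch fire, 5 burn out
  ..FT.
  ..TTF
  FTTF.
  TTF..
  TTTF.
Step 3: 8 trees catch fire, 6 burn out
  ...F.
  ..FF.
  .FF..
  FF...
  TTF..

...F.
..FF.
.FF..
FF...
TTF..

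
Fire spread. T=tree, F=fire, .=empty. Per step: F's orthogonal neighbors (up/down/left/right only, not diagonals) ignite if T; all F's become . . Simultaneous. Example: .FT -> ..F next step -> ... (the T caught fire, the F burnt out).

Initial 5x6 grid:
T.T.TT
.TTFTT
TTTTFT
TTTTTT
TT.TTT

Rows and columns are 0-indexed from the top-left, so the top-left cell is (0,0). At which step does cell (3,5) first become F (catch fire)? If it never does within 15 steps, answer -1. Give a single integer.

Step 1: cell (3,5)='T' (+5 fires, +2 burnt)
Step 2: cell (3,5)='F' (+8 fires, +5 burnt)
  -> target ignites at step 2
Step 3: cell (3,5)='.' (+5 fires, +8 burnt)
Step 4: cell (3,5)='.' (+2 fires, +5 burnt)
Step 5: cell (3,5)='.' (+2 fires, +2 burnt)
Step 6: cell (3,5)='.' (+1 fires, +2 burnt)
Step 7: cell (3,5)='.' (+0 fires, +1 burnt)
  fire out at step 7

2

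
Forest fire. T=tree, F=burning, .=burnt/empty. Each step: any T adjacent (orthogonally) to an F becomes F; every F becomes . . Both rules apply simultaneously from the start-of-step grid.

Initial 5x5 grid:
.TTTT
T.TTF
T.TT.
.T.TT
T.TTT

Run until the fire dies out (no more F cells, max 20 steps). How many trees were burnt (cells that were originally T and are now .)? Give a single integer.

Step 1: +2 fires, +1 burnt (F count now 2)
Step 2: +3 fires, +2 burnt (F count now 3)
Step 3: +3 fires, +3 burnt (F count now 3)
Step 4: +3 fires, +3 burnt (F count now 3)
Step 5: +2 fires, +3 burnt (F count now 2)
Step 6: +0 fires, +2 burnt (F count now 0)
Fire out after step 6
Initially T: 17, now '.': 21
Total burnt (originally-T cells now '.'): 13

Answer: 13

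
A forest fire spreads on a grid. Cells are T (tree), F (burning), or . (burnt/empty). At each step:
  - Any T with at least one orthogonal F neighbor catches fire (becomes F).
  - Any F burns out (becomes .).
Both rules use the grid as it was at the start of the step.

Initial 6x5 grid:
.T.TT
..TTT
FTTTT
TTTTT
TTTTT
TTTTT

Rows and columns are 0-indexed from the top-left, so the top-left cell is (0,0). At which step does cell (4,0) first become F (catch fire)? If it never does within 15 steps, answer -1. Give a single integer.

Step 1: cell (4,0)='T' (+2 fires, +1 burnt)
Step 2: cell (4,0)='F' (+3 fires, +2 burnt)
  -> target ignites at step 2
Step 3: cell (4,0)='.' (+5 fires, +3 burnt)
Step 4: cell (4,0)='.' (+5 fires, +5 burnt)
Step 5: cell (4,0)='.' (+5 fires, +5 burnt)
Step 6: cell (4,0)='.' (+3 fires, +5 burnt)
Step 7: cell (4,0)='.' (+1 fires, +3 burnt)
Step 8: cell (4,0)='.' (+0 fires, +1 burnt)
  fire out at step 8

2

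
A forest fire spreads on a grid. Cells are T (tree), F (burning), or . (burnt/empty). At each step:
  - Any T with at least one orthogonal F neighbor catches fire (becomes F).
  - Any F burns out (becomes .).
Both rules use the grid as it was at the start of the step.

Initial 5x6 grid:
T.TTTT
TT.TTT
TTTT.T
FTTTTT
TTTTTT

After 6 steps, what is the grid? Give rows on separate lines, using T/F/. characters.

Step 1: 3 trees catch fire, 1 burn out
  T.TTTT
  TT.TTT
  FTTT.T
  .FTTTT
  FTTTTT
Step 2: 4 trees catch fire, 3 burn out
  T.TTTT
  FT.TTT
  .FTT.T
  ..FTTT
  .FTTTT
Step 3: 5 trees catch fire, 4 burn out
  F.TTTT
  .F.TTT
  ..FT.T
  ...FTT
  ..FTTT
Step 4: 3 trees catch fire, 5 burn out
  ..TTTT
  ...TTT
  ...F.T
  ....FT
  ...FTT
Step 5: 3 trees catch fire, 3 burn out
  ..TTTT
  ...FTT
  .....T
  .....F
  ....FT
Step 6: 4 trees catch fire, 3 burn out
  ..TFTT
  ....FT
  .....F
  ......
  .....F

..TFTT
....FT
.....F
......
.....F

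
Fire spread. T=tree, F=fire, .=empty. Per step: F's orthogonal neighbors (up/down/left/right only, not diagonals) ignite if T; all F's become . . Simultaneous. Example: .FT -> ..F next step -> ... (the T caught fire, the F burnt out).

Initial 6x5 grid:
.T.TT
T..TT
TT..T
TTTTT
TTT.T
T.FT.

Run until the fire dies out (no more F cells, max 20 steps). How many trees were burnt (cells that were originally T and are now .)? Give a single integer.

Step 1: +2 fires, +1 burnt (F count now 2)
Step 2: +2 fires, +2 burnt (F count now 2)
Step 3: +3 fires, +2 burnt (F count now 3)
Step 4: +4 fires, +3 burnt (F count now 4)
Step 5: +3 fires, +4 burnt (F count now 3)
Step 6: +2 fires, +3 burnt (F count now 2)
Step 7: +2 fires, +2 burnt (F count now 2)
Step 8: +1 fires, +2 burnt (F count now 1)
Step 9: +0 fires, +1 burnt (F count now 0)
Fire out after step 9
Initially T: 20, now '.': 29
Total burnt (originally-T cells now '.'): 19

Answer: 19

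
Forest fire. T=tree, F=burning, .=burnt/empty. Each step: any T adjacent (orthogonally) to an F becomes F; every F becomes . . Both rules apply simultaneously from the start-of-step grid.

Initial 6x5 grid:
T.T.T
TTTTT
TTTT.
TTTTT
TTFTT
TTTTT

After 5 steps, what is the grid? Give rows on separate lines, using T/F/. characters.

Step 1: 4 trees catch fire, 1 burn out
  T.T.T
  TTTTT
  TTTT.
  TTFTT
  TF.FT
  TTFTT
Step 2: 7 trees catch fire, 4 burn out
  T.T.T
  TTTTT
  TTFT.
  TF.FT
  F...F
  TF.FT
Step 3: 7 trees catch fire, 7 burn out
  T.T.T
  TTFTT
  TF.F.
  F...F
  .....
  F...F
Step 4: 4 trees catch fire, 7 burn out
  T.F.T
  TF.FT
  F....
  .....
  .....
  .....
Step 5: 2 trees catch fire, 4 burn out
  T...T
  F...F
  .....
  .....
  .....
  .....

T...T
F...F
.....
.....
.....
.....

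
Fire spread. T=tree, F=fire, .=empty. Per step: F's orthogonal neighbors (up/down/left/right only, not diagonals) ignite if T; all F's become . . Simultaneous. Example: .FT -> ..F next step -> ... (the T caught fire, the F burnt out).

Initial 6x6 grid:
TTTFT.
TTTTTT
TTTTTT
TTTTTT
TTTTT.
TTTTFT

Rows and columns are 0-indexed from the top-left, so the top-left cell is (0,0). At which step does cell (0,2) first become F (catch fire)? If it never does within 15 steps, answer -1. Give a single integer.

Step 1: cell (0,2)='F' (+6 fires, +2 burnt)
  -> target ignites at step 1
Step 2: cell (0,2)='.' (+7 fires, +6 burnt)
Step 3: cell (0,2)='.' (+9 fires, +7 burnt)
Step 4: cell (0,2)='.' (+6 fires, +9 burnt)
Step 5: cell (0,2)='.' (+3 fires, +6 burnt)
Step 6: cell (0,2)='.' (+1 fires, +3 burnt)
Step 7: cell (0,2)='.' (+0 fires, +1 burnt)
  fire out at step 7

1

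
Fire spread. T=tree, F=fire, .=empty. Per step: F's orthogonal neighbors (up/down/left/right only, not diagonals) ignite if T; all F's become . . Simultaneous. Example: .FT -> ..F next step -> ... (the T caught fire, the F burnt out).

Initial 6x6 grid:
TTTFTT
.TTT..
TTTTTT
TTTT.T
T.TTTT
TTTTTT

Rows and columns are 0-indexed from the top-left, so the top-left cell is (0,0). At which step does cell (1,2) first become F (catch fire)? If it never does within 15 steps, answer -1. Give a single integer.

Step 1: cell (1,2)='T' (+3 fires, +1 burnt)
Step 2: cell (1,2)='F' (+4 fires, +3 burnt)
  -> target ignites at step 2
Step 3: cell (1,2)='.' (+5 fires, +4 burnt)
Step 4: cell (1,2)='.' (+4 fires, +5 burnt)
Step 5: cell (1,2)='.' (+6 fires, +4 burnt)
Step 6: cell (1,2)='.' (+4 fires, +6 burnt)
Step 7: cell (1,2)='.' (+3 fires, +4 burnt)
Step 8: cell (1,2)='.' (+1 fires, +3 burnt)
Step 9: cell (1,2)='.' (+0 fires, +1 burnt)
  fire out at step 9

2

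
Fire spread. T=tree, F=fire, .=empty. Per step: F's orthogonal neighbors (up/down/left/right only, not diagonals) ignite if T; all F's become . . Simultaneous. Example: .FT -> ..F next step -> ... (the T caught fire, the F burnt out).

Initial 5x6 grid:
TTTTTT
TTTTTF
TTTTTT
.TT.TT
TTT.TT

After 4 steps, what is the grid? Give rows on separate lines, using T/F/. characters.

Step 1: 3 trees catch fire, 1 burn out
  TTTTTF
  TTTTF.
  TTTTTF
  .TT.TT
  TTT.TT
Step 2: 4 trees catch fire, 3 burn out
  TTTTF.
  TTTF..
  TTTTF.
  .TT.TF
  TTT.TT
Step 3: 5 trees catch fire, 4 burn out
  TTTF..
  TTF...
  TTTF..
  .TT.F.
  TTT.TF
Step 4: 4 trees catch fire, 5 burn out
  TTF...
  TF....
  TTF...
  .TT...
  TTT.F.

TTF...
TF....
TTF...
.TT...
TTT.F.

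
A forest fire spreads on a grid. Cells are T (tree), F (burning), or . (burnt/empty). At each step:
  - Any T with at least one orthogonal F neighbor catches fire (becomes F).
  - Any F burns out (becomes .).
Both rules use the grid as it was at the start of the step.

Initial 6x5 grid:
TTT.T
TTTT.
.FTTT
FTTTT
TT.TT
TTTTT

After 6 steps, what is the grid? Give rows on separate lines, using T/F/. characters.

Step 1: 4 trees catch fire, 2 burn out
  TTT.T
  TFTT.
  ..FTT
  .FTTT
  FT.TT
  TTTTT
Step 2: 7 trees catch fire, 4 burn out
  TFT.T
  F.FT.
  ...FT
  ..FTT
  .F.TT
  FTTTT
Step 3: 6 trees catch fire, 7 burn out
  F.F.T
  ...F.
  ....F
  ...FT
  ...TT
  .FTTT
Step 4: 3 trees catch fire, 6 burn out
  ....T
  .....
  .....
  ....F
  ...FT
  ..FTT
Step 5: 2 trees catch fire, 3 burn out
  ....T
  .....
  .....
  .....
  ....F
  ...FT
Step 6: 1 trees catch fire, 2 burn out
  ....T
  .....
  .....
  .....
  .....
  ....F

....T
.....
.....
.....
.....
....F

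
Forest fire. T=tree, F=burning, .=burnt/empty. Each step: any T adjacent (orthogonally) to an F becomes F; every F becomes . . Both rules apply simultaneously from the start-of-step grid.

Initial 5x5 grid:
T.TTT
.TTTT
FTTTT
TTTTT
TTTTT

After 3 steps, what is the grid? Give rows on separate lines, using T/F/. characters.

Step 1: 2 trees catch fire, 1 burn out
  T.TTT
  .TTTT
  .FTTT
  FTTTT
  TTTTT
Step 2: 4 trees catch fire, 2 burn out
  T.TTT
  .FTTT
  ..FTT
  .FTTT
  FTTTT
Step 3: 4 trees catch fire, 4 burn out
  T.TTT
  ..FTT
  ...FT
  ..FTT
  .FTTT

T.TTT
..FTT
...FT
..FTT
.FTTT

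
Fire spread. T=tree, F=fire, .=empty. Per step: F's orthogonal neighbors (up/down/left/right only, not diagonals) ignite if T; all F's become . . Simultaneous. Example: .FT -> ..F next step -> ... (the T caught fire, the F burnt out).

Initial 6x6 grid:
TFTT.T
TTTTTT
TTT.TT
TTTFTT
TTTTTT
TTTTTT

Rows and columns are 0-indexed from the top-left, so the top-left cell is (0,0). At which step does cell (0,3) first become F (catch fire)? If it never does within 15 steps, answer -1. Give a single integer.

Step 1: cell (0,3)='T' (+6 fires, +2 burnt)
Step 2: cell (0,3)='F' (+11 fires, +6 burnt)
  -> target ignites at step 2
Step 3: cell (0,3)='.' (+9 fires, +11 burnt)
Step 4: cell (0,3)='.' (+4 fires, +9 burnt)
Step 5: cell (0,3)='.' (+2 fires, +4 burnt)
Step 6: cell (0,3)='.' (+0 fires, +2 burnt)
  fire out at step 6

2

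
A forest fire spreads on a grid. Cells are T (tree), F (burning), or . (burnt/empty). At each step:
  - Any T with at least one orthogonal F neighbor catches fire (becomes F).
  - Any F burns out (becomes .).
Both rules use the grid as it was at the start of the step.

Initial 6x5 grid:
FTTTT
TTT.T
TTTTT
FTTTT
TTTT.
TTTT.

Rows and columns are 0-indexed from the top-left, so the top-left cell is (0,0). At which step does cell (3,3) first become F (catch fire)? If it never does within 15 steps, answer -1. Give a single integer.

Step 1: cell (3,3)='T' (+5 fires, +2 burnt)
Step 2: cell (3,3)='T' (+6 fires, +5 burnt)
Step 3: cell (3,3)='F' (+6 fires, +6 burnt)
  -> target ignites at step 3
Step 4: cell (3,3)='.' (+5 fires, +6 burnt)
Step 5: cell (3,3)='.' (+3 fires, +5 burnt)
Step 6: cell (3,3)='.' (+0 fires, +3 burnt)
  fire out at step 6

3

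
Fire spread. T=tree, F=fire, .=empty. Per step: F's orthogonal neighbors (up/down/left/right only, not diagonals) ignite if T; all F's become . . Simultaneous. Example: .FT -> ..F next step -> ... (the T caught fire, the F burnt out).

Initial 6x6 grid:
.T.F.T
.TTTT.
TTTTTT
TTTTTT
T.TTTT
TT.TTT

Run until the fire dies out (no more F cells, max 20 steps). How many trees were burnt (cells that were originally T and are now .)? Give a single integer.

Answer: 27

Derivation:
Step 1: +1 fires, +1 burnt (F count now 1)
Step 2: +3 fires, +1 burnt (F count now 3)
Step 3: +4 fires, +3 burnt (F count now 4)
Step 4: +6 fires, +4 burnt (F count now 6)
Step 5: +6 fires, +6 burnt (F count now 6)
Step 6: +3 fires, +6 burnt (F count now 3)
Step 7: +2 fires, +3 burnt (F count now 2)
Step 8: +1 fires, +2 burnt (F count now 1)
Step 9: +1 fires, +1 burnt (F count now 1)
Step 10: +0 fires, +1 burnt (F count now 0)
Fire out after step 10
Initially T: 28, now '.': 35
Total burnt (originally-T cells now '.'): 27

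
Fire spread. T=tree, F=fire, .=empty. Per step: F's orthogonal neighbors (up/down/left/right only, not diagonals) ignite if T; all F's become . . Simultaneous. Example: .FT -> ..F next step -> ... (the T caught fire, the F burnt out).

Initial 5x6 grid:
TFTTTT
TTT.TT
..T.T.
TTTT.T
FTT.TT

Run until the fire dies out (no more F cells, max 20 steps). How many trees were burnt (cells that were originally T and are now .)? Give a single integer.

Step 1: +5 fires, +2 burnt (F count now 5)
Step 2: +5 fires, +5 burnt (F count now 5)
Step 3: +3 fires, +5 burnt (F count now 3)
Step 4: +3 fires, +3 burnt (F count now 3)
Step 5: +2 fires, +3 burnt (F count now 2)
Step 6: +0 fires, +2 burnt (F count now 0)
Fire out after step 6
Initially T: 21, now '.': 27
Total burnt (originally-T cells now '.'): 18

Answer: 18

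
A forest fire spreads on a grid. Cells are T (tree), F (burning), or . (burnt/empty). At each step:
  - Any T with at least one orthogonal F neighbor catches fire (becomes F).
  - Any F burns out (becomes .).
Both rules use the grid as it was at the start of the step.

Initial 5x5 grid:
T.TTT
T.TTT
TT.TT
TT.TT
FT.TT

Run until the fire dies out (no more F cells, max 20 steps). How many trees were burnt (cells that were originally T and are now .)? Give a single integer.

Step 1: +2 fires, +1 burnt (F count now 2)
Step 2: +2 fires, +2 burnt (F count now 2)
Step 3: +2 fires, +2 burnt (F count now 2)
Step 4: +1 fires, +2 burnt (F count now 1)
Step 5: +0 fires, +1 burnt (F count now 0)
Fire out after step 5
Initially T: 19, now '.': 13
Total burnt (originally-T cells now '.'): 7

Answer: 7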